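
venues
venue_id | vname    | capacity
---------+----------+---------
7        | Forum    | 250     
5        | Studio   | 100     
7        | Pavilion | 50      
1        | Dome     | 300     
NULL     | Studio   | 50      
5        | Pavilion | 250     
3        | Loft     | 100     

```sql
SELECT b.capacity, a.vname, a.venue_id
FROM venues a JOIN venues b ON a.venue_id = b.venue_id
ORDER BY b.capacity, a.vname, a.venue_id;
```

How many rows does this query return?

INNER JOIN keeps only pairs where the ON condition holds.
Matching on a.venue_id = b.venue_id. A NULL in a compared column never satisfies the condition.
- a row (venue_id=7): matches 2 b row(s) → 2 output row(s).
- a row (venue_id=5): matches 2 b row(s) → 2 output row(s).
- a row (venue_id=7): matches 2 b row(s) → 2 output row(s).
- a row (venue_id=1): matches 1 b row(s) → 1 output row(s).
- a row (venue_id=NULL): no match → dropped.
- a row (venue_id=5): matches 2 b row(s) → 2 output row(s).
- a row (venue_id=3): matches 1 b row(s) → 1 output row(s).
Total: 10 rows.

10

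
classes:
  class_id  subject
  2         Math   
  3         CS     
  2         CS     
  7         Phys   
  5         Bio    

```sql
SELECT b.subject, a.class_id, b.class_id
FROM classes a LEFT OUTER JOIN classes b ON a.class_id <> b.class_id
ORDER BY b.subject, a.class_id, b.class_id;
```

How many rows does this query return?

LEFT JOIN keeps every row from `classes a`; unmatched rows get NULL for `classes b`'s columns.
Matching on a.class_id <> b.class_id.
Matched pairs: 18; unmatched a rows kept: 0.
Total: 18 rows.

18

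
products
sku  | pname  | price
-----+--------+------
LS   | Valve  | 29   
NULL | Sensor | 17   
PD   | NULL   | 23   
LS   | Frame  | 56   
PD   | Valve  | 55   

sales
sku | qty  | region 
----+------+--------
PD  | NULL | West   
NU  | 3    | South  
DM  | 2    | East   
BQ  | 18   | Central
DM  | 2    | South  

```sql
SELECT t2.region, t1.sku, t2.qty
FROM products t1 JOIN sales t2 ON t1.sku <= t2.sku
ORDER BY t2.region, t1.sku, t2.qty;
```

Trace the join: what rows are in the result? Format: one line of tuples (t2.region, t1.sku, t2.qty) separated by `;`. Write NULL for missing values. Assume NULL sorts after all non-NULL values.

INNER JOIN keeps only pairs where the ON condition holds.
Matching on t1.sku <= t2.sku. A NULL in a compared column never satisfies the condition.
- sku=LS: 2 matching t2 row(s), so 2 row(s) emitted.
- sku=NULL: no matching t2 row, dropped.
- sku=PD: 1 matching t2 row(s), so 1 row(s) emitted.
- sku=LS: 2 matching t2 row(s), so 2 row(s) emitted.
- sku=PD: 1 matching t2 row(s), so 1 row(s) emitted.
After projecting and ordering:
t2.region | t1.sku | t2.qty
South | LS | 3
South | LS | 3
West | LS | NULL
West | LS | NULL
West | PD | NULL
West | PD | NULL

(South, LS, 3); (South, LS, 3); (West, LS, NULL); (West, LS, NULL); (West, PD, NULL); (West, PD, NULL)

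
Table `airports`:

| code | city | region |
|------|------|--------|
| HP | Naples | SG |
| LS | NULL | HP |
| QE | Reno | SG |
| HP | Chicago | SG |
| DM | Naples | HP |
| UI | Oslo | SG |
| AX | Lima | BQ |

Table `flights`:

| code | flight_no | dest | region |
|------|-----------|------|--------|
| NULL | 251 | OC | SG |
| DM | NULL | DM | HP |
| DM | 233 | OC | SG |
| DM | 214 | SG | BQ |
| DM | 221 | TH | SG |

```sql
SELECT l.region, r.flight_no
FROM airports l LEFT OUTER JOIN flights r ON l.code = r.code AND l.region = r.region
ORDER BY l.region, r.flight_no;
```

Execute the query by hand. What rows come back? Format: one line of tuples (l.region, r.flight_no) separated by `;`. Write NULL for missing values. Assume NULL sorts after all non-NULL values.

(BQ, NULL); (HP, NULL); (HP, NULL); (SG, NULL); (SG, NULL); (SG, NULL); (SG, NULL)

LEFT JOIN keeps every row from `airports`; unmatched rows get NULL for `flights`'s columns.
Matching on l.code = r.code AND l.region = r.region. A NULL in a compared column never satisfies the condition.
Matched pairs: 1; unmatched l rows kept: 6.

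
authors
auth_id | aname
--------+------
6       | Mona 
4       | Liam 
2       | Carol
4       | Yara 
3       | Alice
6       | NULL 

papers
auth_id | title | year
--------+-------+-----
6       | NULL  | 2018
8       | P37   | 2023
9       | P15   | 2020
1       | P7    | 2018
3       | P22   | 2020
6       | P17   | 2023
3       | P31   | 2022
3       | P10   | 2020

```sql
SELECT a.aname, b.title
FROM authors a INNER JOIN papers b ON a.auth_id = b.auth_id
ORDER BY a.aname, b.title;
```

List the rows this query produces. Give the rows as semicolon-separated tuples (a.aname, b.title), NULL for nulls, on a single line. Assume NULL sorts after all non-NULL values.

(Alice, P10); (Alice, P22); (Alice, P31); (Mona, P17); (Mona, NULL); (NULL, P17); (NULL, NULL)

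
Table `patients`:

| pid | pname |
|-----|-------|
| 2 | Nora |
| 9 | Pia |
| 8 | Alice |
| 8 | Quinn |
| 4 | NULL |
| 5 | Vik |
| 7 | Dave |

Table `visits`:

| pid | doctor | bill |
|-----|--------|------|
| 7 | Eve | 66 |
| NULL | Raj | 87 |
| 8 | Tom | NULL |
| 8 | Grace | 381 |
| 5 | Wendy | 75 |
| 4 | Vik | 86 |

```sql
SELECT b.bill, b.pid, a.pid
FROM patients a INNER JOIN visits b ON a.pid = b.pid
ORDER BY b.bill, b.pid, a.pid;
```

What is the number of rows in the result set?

7

INNER JOIN keeps only pairs where the ON condition holds.
Matching on a.pid = b.pid. A NULL in a compared column never satisfies the condition.
Matched pairs: 7.
Total: 7 rows.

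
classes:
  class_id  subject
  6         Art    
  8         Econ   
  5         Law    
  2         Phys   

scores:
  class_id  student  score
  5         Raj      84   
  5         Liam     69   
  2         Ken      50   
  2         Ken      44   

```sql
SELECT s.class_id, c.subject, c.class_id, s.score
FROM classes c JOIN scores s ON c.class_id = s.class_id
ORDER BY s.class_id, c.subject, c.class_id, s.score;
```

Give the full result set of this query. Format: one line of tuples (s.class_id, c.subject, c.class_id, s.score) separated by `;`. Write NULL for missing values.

(2, Phys, 2, 44); (2, Phys, 2, 50); (5, Law, 5, 69); (5, Law, 5, 84)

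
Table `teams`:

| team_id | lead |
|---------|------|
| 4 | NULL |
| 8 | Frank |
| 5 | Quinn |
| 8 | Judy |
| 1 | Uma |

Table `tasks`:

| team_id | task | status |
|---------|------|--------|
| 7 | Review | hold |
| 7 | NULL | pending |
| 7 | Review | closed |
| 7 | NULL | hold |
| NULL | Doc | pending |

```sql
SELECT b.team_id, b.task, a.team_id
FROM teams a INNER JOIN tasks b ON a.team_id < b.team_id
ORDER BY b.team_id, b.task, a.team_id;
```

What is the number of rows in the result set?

12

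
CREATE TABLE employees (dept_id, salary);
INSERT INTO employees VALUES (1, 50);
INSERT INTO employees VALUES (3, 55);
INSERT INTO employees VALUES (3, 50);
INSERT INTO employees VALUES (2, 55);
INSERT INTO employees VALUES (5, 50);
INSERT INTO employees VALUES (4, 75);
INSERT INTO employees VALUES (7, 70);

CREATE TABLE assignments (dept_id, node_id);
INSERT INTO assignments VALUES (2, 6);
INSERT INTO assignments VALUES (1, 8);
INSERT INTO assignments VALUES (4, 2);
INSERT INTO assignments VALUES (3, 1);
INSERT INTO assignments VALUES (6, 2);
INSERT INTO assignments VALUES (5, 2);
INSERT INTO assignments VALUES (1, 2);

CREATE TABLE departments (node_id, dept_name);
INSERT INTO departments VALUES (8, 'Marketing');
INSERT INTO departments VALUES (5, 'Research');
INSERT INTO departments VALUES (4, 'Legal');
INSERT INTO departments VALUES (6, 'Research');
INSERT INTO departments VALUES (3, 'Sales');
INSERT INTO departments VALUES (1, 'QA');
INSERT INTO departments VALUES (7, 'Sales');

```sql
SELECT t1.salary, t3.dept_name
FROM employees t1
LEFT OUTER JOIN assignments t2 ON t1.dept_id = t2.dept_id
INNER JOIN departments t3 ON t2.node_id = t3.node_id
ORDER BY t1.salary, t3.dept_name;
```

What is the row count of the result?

Joins associate left-to-right: employees LEFT JOIN assignments on dept_id gives 8 intermediate row(s).
Then INNER JOIN `departments t3` on node_id: keep only rows whose t2.node_id appears in t3.
Result: 4 row(s).

4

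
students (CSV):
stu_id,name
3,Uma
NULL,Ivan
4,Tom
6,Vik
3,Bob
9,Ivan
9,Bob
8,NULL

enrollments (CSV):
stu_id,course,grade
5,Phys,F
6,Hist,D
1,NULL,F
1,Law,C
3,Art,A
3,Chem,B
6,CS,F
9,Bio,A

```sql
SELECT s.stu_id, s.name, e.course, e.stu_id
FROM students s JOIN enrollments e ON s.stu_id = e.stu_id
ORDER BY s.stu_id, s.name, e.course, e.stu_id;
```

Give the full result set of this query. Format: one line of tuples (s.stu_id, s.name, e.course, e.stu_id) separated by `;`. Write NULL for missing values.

INNER JOIN keeps only pairs where the ON condition holds.
Matching on s.stu_id = e.stu_id. A NULL in a compared column never satisfies the condition.
- s row (stu_id=3): matches 2 e row(s) → 2 output row(s).
- s row (stu_id=NULL): no match → dropped.
- s row (stu_id=4): no match → dropped.
- s row (stu_id=6): matches 2 e row(s) → 2 output row(s).
- s row (stu_id=3): matches 2 e row(s) → 2 output row(s).
- s row (stu_id=9): matches 1 e row(s) → 1 output row(s).
- s row (stu_id=9): matches 1 e row(s) → 1 output row(s).
- s row (stu_id=8): no match → dropped.
After projecting and ordering:
s.stu_id | s.name | e.course | e.stu_id
3 | Bob | Art | 3
3 | Bob | Chem | 3
3 | Uma | Art | 3
3 | Uma | Chem | 3
6 | Vik | CS | 6
6 | Vik | Hist | 6
9 | Bob | Bio | 9
9 | Ivan | Bio | 9

(3, Bob, Art, 3); (3, Bob, Chem, 3); (3, Uma, Art, 3); (3, Uma, Chem, 3); (6, Vik, CS, 6); (6, Vik, Hist, 6); (9, Bob, Bio, 9); (9, Ivan, Bio, 9)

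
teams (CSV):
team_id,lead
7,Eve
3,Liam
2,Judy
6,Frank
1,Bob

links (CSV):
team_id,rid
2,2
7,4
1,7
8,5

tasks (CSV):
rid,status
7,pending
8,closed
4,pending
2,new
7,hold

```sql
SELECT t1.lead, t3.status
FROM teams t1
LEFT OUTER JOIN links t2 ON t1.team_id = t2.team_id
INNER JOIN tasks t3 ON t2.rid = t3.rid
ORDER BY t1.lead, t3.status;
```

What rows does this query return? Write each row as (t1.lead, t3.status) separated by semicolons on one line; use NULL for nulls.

Evaluate left to right. First `teams t1 LEFT JOIN links t2` on team_id: 5 row(s).
Then INNER JOIN `tasks t3` on rid: keep only rows whose t2.rid appears in t3.

(Bob, hold); (Bob, pending); (Eve, pending); (Judy, new)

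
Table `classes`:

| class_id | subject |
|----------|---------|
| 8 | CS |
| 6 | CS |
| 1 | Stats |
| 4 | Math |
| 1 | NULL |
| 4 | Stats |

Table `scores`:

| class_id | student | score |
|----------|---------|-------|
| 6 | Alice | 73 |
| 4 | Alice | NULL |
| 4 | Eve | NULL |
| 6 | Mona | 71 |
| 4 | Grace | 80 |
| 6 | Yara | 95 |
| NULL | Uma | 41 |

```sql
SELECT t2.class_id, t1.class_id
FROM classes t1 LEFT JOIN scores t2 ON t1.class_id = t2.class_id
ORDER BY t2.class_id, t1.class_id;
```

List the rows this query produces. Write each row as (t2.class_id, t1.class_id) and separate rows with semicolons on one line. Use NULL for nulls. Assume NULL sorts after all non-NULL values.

LEFT JOIN keeps every row from `classes`; unmatched rows get NULL for `scores`'s columns.
Matching on t1.class_id = t2.class_id. A NULL in a compared column never satisfies the condition.
Matched pairs: 9; unmatched t1 rows kept: 3.

(4, 4); (4, 4); (4, 4); (4, 4); (4, 4); (4, 4); (6, 6); (6, 6); (6, 6); (NULL, 1); (NULL, 1); (NULL, 8)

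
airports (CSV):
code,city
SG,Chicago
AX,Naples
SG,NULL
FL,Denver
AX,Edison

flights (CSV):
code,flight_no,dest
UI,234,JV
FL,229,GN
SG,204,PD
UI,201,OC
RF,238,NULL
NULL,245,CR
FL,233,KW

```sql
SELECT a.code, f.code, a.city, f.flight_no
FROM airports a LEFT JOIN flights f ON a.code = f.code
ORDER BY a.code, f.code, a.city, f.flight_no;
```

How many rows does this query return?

6

LEFT JOIN keeps every row from `airports`; unmatched rows get NULL for `flights`'s columns.
Matching on a.code = f.code. A NULL in a compared column never satisfies the condition.
- a row (code=SG): matches 1 f row(s) → 1 output row(s).
- a row (code=AX): no match → kept, f columns NULL.
- a row (code=SG): matches 1 f row(s) → 1 output row(s).
- a row (code=FL): matches 2 f row(s) → 2 output row(s).
- a row (code=AX): no match → kept, f columns NULL.
Total: 4 matched + 2 padded = 6 rows.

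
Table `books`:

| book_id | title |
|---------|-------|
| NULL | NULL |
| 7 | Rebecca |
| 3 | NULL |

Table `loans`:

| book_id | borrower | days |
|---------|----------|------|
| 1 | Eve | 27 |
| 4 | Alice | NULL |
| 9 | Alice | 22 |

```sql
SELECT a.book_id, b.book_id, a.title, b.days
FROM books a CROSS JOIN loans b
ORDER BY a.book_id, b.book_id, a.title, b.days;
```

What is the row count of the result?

CROSS JOIN pairs every row of `books` with every row of `loans`: 3 × 3 = 9 rows.

9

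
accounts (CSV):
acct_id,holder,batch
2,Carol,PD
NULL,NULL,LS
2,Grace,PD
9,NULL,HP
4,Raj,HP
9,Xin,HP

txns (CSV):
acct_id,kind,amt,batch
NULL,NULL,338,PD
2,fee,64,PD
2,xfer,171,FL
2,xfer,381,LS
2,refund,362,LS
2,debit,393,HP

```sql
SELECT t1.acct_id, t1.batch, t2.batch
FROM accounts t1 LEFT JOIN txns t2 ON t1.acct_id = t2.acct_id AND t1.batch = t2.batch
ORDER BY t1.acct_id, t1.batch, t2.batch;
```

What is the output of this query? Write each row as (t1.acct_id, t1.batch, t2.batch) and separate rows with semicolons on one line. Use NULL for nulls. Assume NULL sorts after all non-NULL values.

LEFT JOIN keeps every row from `accounts`; unmatched rows get NULL for `txns`'s columns.
Matching on t1.acct_id = t2.acct_id AND t1.batch = t2.batch. A NULL in a compared column never satisfies the condition.
- t1 (acct_id=2, batch=PD) pairs with 1 row(s) of t2.
- t1 (acct_id=NULL, batch=LS) has no partner → padded with NULL.
- t1 (acct_id=2, batch=PD) pairs with 1 row(s) of t2.
- t1 (acct_id=9, batch=HP) has no partner → padded with NULL.
- t1 (acct_id=4, batch=HP) has no partner → padded with NULL.
- t1 (acct_id=9, batch=HP) has no partner → padded with NULL.
After projecting and ordering:
t1.acct_id | t1.batch | t2.batch
2 | PD | PD
2 | PD | PD
4 | HP | NULL
9 | HP | NULL
9 | HP | NULL
NULL | LS | NULL

(2, PD, PD); (2, PD, PD); (4, HP, NULL); (9, HP, NULL); (9, HP, NULL); (NULL, LS, NULL)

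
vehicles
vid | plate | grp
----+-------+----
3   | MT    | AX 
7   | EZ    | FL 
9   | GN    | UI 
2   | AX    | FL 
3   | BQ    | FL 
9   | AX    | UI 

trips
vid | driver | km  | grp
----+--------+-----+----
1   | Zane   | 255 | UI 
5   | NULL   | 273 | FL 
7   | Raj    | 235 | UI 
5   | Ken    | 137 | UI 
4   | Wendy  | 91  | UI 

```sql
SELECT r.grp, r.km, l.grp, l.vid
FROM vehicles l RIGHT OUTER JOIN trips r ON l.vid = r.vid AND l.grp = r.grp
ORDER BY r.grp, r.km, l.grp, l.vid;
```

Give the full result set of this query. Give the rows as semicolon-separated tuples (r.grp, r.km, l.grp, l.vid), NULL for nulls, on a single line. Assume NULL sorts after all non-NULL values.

(FL, 273, NULL, NULL); (UI, 91, NULL, NULL); (UI, 137, NULL, NULL); (UI, 235, NULL, NULL); (UI, 255, NULL, NULL)

RIGHT JOIN keeps every row from `trips`; unmatched rows get NULL for `vehicles`'s columns.
Matching on l.vid = r.vid AND l.grp = r.grp.
- l row (vid=3, grp=AX): no match.
- l row (vid=7, grp=FL): no match.
- l row (vid=9, grp=UI): no match.
- l row (vid=2, grp=FL): no match.
- l row (vid=3, grp=FL): no match.
- l row (vid=9, grp=UI): no match.
- 5 row(s) from r found no l partner → padded with NULL.
After projecting and ordering:
r.grp | r.km | l.grp | l.vid
FL | 273 | NULL | NULL
UI | 91 | NULL | NULL
UI | 137 | NULL | NULL
UI | 235 | NULL | NULL
UI | 255 | NULL | NULL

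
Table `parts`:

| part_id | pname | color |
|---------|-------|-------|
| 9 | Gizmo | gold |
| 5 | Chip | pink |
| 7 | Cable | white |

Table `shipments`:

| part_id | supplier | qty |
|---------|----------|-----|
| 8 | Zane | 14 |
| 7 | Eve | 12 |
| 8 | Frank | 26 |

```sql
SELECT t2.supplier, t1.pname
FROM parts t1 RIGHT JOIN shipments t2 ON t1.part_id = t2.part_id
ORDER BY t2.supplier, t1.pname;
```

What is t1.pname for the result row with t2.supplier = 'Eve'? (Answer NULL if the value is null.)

Cable

RIGHT JOIN keeps every row from `shipments`; unmatched rows get NULL for `parts`'s columns.
Matching on t1.part_id = t2.part_id.
- part_id=9: no matching t2 row.
- part_id=5: no matching t2 row.
- part_id=7: 1 matching t2 row(s), so 1 row(s) emitted.
- 2 row(s) from t2 found no t1 partner → padded with NULL.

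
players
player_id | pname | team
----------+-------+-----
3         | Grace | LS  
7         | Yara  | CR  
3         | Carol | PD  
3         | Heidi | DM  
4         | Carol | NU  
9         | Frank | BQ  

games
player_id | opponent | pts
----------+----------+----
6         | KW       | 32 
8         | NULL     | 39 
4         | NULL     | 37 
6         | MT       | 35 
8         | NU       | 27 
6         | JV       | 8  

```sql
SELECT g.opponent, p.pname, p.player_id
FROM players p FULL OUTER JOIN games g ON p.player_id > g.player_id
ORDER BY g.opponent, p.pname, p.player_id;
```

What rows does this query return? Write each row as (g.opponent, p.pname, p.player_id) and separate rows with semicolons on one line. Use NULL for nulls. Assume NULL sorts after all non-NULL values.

(JV, Frank, 9); (JV, Yara, 7); (KW, Frank, 9); (KW, Yara, 7); (MT, Frank, 9); (MT, Yara, 7); (NU, Frank, 9); (NULL, Carol, 3); (NULL, Carol, 4); (NULL, Frank, 9); (NULL, Frank, 9); (NULL, Grace, 3); (NULL, Heidi, 3); (NULL, Yara, 7)

FULL OUTER JOIN keeps every row from both sides; unmatched rows get NULL for the other side's columns.
Matching on p.player_id > g.player_id.
Matched pairs: 10; unmatched p rows kept: 4; unmatched g rows kept: 0.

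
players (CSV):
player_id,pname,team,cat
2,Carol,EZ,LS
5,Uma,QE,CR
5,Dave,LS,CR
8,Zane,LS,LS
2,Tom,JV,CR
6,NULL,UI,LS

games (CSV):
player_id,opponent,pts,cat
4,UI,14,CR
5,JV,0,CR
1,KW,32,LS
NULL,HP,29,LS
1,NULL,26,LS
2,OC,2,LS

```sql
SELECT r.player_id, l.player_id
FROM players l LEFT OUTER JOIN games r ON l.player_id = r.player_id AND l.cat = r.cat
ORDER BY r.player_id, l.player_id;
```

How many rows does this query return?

LEFT JOIN keeps every row from `players`; unmatched rows get NULL for `games`'s columns.
Matching on l.player_id = r.player_id AND l.cat = r.cat. A NULL in a compared column never satisfies the condition.
- l (player_id=2, cat=LS) pairs with 1 row(s) of r.
- l (player_id=5, cat=CR) pairs with 1 row(s) of r.
- l (player_id=5, cat=CR) pairs with 1 row(s) of r.
- l (player_id=8, cat=LS) has no partner → padded with NULL.
- l (player_id=2, cat=CR) has no partner → padded with NULL.
- l (player_id=6, cat=LS) has no partner → padded with NULL.
Total: 3 matched + 3 padded = 6 rows.

6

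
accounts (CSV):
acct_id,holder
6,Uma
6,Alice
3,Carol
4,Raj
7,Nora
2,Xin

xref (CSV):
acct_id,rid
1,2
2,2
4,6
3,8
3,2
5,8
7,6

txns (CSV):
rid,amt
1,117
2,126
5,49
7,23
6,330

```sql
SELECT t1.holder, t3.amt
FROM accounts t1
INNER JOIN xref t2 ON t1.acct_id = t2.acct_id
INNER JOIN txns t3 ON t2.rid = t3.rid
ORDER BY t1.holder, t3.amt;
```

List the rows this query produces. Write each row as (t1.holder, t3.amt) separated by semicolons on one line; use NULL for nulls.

(Carol, 126); (Nora, 330); (Raj, 330); (Xin, 126)

Joins associate left-to-right: accounts INNER JOIN xref on acct_id gives 5 intermediate row(s).
Then INNER JOIN `txns t3` on rid: keep only rows whose t2.rid appears in t3.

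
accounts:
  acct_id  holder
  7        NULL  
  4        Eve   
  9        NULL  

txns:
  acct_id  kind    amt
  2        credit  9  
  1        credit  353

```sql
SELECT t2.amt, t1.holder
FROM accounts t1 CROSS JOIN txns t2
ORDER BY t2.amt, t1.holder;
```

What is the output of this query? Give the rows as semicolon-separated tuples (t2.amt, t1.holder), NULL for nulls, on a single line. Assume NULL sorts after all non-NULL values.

(9, Eve); (9, NULL); (9, NULL); (353, Eve); (353, NULL); (353, NULL)

CROSS JOIN pairs every row of `accounts` with every row of `txns`: 3 × 2 = 6 rows.
After projecting and ordering:
t2.amt | t1.holder
9 | Eve
9 | NULL
9 | NULL
353 | Eve
353 | NULL
353 | NULL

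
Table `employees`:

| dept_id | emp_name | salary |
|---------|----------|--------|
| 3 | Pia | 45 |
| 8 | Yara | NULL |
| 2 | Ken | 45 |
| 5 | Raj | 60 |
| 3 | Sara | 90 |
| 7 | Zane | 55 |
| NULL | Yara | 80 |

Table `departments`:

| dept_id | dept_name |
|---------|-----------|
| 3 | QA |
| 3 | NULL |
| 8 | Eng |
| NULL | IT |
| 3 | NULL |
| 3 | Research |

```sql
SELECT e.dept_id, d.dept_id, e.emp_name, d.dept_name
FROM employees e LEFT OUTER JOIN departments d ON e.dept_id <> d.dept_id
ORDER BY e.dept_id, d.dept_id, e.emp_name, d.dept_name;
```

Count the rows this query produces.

22

LEFT JOIN keeps every row from `employees`; unmatched rows get NULL for `departments`'s columns.
Matching on e.dept_id <> d.dept_id. A NULL in a compared column never satisfies the condition.
Matched pairs: 21; unmatched e rows kept: 1.
Total: 21 matched + 1 padded = 22 rows.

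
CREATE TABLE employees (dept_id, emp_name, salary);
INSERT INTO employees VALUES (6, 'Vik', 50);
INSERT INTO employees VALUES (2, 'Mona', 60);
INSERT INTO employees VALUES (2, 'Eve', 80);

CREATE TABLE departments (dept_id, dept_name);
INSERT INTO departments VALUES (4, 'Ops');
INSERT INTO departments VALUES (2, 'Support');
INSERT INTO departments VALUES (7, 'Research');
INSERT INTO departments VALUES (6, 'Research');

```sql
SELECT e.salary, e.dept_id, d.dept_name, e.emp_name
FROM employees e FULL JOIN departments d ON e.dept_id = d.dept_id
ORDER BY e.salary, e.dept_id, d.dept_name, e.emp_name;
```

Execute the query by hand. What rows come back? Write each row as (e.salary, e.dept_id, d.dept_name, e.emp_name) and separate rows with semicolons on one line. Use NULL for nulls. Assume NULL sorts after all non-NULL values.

(50, 6, Research, Vik); (60, 2, Support, Mona); (80, 2, Support, Eve); (NULL, NULL, Ops, NULL); (NULL, NULL, Research, NULL)

FULL OUTER JOIN keeps every row from both sides; unmatched rows get NULL for the other side's columns.
Matching on e.dept_id = d.dept_id.
- dept_id=6: 1 matching d row(s), so 1 row(s) emitted.
- dept_id=2: 1 matching d row(s), so 1 row(s) emitted.
- dept_id=2: 1 matching d row(s), so 1 row(s) emitted.
- 2 d row(s) had no e match → kept, e columns NULL.
After projecting and ordering:
e.salary | e.dept_id | d.dept_name | e.emp_name
50 | 6 | Research | Vik
60 | 2 | Support | Mona
80 | 2 | Support | Eve
NULL | NULL | Ops | NULL
NULL | NULL | Research | NULL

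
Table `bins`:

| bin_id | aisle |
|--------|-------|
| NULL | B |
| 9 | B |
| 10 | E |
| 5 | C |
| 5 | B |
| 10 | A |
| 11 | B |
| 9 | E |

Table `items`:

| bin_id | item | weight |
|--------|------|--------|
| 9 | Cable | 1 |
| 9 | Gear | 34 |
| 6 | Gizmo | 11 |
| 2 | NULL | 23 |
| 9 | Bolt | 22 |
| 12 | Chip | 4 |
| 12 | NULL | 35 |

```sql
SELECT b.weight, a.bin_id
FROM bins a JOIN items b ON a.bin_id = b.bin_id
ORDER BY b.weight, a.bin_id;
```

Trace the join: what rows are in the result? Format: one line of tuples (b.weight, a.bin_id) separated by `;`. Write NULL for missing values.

(1, 9); (1, 9); (22, 9); (22, 9); (34, 9); (34, 9)

INNER JOIN keeps only pairs where the ON condition holds.
Matching on a.bin_id = b.bin_id. A NULL in a compared column never satisfies the condition.
Matched pairs: 6.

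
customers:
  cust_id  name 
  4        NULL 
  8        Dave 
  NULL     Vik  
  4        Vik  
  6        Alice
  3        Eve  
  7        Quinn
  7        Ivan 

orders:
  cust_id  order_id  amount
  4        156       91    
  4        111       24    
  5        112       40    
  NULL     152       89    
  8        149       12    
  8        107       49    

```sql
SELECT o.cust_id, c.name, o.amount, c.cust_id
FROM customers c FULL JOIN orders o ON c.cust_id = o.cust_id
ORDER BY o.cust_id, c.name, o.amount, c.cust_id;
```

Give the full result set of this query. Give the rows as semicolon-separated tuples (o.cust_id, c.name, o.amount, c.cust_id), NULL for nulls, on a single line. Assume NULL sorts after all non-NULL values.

FULL OUTER JOIN keeps every row from both sides; unmatched rows get NULL for the other side's columns.
Matching on c.cust_id = o.cust_id. A NULL in a compared column never satisfies the condition.
- c[0] cust_id=4 → 2 match(es) in o → 2 row(s).
- c[1] cust_id=8 → 2 match(es) in o → 2 row(s).
- c[2] cust_id=NULL → no match; kept with NULLs on the o side.
- c[3] cust_id=4 → 2 match(es) in o → 2 row(s).
- c[4] cust_id=6 → no match; kept with NULLs on the o side.
- c[5] cust_id=3 → no match; kept with NULLs on the o side.
- c[6] cust_id=7 → no match; kept with NULLs on the o side.
- c[7] cust_id=7 → no match; kept with NULLs on the o side.
- 2 row(s) from o found no c partner → padded with NULL.

(4, Vik, 24, 4); (4, Vik, 91, 4); (4, NULL, 24, 4); (4, NULL, 91, 4); (5, NULL, 40, NULL); (8, Dave, 12, 8); (8, Dave, 49, 8); (NULL, Alice, NULL, 6); (NULL, Eve, NULL, 3); (NULL, Ivan, NULL, 7); (NULL, Quinn, NULL, 7); (NULL, Vik, NULL, NULL); (NULL, NULL, 89, NULL)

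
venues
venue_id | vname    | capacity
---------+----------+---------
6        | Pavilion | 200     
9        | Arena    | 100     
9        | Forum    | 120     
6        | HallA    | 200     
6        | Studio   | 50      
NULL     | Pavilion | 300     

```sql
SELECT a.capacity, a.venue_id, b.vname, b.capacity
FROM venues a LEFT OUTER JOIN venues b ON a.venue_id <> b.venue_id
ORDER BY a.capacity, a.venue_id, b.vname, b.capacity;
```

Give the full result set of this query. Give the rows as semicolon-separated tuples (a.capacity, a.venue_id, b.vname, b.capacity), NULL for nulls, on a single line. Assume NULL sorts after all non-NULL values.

(50, 6, Arena, 100); (50, 6, Forum, 120); (100, 9, HallA, 200); (100, 9, Pavilion, 200); (100, 9, Studio, 50); (120, 9, HallA, 200); (120, 9, Pavilion, 200); (120, 9, Studio, 50); (200, 6, Arena, 100); (200, 6, Arena, 100); (200, 6, Forum, 120); (200, 6, Forum, 120); (300, NULL, NULL, NULL)

LEFT JOIN keeps every row from `venues a`; unmatched rows get NULL for `venues b`'s columns.
Matching on a.venue_id <> b.venue_id. A NULL in a compared column never satisfies the condition.
- a[0] venue_id=6 → 2 match(es) in b → 2 row(s).
- a[1] venue_id=9 → 3 match(es) in b → 3 row(s).
- a[2] venue_id=9 → 3 match(es) in b → 3 row(s).
- a[3] venue_id=6 → 2 match(es) in b → 2 row(s).
- a[4] venue_id=6 → 2 match(es) in b → 2 row(s).
- a[5] venue_id=NULL → no match; kept with NULLs on the b side.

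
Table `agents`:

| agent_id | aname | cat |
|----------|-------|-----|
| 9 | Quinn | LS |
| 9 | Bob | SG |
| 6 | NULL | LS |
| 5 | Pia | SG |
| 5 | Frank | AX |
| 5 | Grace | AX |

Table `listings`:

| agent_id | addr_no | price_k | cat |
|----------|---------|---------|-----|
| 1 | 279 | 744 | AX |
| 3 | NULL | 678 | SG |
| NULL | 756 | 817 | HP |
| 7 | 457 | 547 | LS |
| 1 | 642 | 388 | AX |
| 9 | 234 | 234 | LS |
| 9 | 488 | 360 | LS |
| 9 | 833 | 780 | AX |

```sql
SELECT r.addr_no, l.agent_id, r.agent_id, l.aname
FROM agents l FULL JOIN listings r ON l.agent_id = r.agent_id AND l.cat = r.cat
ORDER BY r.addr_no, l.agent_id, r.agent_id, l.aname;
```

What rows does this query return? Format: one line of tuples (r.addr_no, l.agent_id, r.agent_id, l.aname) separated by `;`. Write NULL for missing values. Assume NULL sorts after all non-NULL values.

(234, 9, 9, Quinn); (279, NULL, 1, NULL); (457, NULL, 7, NULL); (488, 9, 9, Quinn); (642, NULL, 1, NULL); (756, NULL, NULL, NULL); (833, NULL, 9, NULL); (NULL, 5, NULL, Frank); (NULL, 5, NULL, Grace); (NULL, 5, NULL, Pia); (NULL, 6, NULL, NULL); (NULL, 9, NULL, Bob); (NULL, NULL, 3, NULL)

FULL OUTER JOIN keeps every row from both sides; unmatched rows get NULL for the other side's columns.
Matching on l.agent_id = r.agent_id AND l.cat = r.cat. A NULL in a compared column never satisfies the condition.
Matched pairs: 2; unmatched l rows kept: 5; unmatched r rows kept: 6.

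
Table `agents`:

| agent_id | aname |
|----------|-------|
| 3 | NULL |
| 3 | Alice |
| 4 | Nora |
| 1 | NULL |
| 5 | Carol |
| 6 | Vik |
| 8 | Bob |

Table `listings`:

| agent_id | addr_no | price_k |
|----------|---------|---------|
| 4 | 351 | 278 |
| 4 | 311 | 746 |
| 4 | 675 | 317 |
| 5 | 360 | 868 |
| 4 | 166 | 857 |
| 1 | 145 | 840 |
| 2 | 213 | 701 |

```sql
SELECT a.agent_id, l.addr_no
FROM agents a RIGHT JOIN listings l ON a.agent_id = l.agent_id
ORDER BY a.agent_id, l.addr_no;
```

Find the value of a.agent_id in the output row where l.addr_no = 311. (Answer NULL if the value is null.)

RIGHT JOIN keeps every row from `listings`; unmatched rows get NULL for `agents`'s columns.
Matching on a.agent_id = l.agent_id.
Matched pairs: 6; unmatched l rows kept: 1.

4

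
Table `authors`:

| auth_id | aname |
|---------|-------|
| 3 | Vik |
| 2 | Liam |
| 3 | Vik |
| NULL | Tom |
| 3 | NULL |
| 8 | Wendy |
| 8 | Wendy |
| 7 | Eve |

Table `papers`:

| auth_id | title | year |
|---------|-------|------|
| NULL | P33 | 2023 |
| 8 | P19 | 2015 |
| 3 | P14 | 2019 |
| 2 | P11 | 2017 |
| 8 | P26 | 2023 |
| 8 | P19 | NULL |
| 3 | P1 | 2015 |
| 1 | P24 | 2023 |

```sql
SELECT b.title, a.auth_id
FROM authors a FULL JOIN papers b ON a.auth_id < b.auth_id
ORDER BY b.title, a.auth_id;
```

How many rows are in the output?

FULL OUTER JOIN keeps every row from both sides; unmatched rows get NULL for the other side's columns.
Matching on a.auth_id < b.auth_id. A NULL in a compared column never satisfies the condition.
- a (auth_id=3) pairs with 3 row(s) of b.
- a (auth_id=2) pairs with 5 row(s) of b.
- a (auth_id=3) pairs with 3 row(s) of b.
- a (auth_id=NULL) has no partner → padded with NULL.
- a (auth_id=3) pairs with 3 row(s) of b.
- a (auth_id=8) has no partner → padded with NULL.
- a (auth_id=8) has no partner → padded with NULL.
- a (auth_id=7) pairs with 3 row(s) of b.
- 3 row(s) from b found no a partner → padded with NULL.
Total: 17 matched + 6 padded = 23 rows.

23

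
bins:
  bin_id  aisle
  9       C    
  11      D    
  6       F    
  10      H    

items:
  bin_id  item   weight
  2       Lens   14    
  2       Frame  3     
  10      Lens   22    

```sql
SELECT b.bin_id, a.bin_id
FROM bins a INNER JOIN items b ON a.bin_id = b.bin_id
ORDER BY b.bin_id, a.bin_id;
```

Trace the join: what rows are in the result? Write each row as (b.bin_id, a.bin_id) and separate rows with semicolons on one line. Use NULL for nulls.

(10, 10)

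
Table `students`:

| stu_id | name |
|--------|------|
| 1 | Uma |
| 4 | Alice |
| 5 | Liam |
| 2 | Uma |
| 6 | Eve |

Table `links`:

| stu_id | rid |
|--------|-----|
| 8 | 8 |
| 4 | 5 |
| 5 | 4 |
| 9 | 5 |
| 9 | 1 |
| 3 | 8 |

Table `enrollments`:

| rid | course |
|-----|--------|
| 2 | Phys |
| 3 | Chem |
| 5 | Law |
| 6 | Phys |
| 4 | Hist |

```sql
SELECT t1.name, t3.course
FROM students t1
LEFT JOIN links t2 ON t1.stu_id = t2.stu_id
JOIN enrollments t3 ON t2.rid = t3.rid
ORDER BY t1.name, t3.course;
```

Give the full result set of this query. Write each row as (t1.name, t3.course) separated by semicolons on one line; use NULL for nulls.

Joins associate left-to-right: students LEFT JOIN links on stu_id gives 5 intermediate row(s).
Then INNER JOIN `enrollments t3` on rid: keep only rows whose t2.rid appears in t3.

(Alice, Law); (Liam, Hist)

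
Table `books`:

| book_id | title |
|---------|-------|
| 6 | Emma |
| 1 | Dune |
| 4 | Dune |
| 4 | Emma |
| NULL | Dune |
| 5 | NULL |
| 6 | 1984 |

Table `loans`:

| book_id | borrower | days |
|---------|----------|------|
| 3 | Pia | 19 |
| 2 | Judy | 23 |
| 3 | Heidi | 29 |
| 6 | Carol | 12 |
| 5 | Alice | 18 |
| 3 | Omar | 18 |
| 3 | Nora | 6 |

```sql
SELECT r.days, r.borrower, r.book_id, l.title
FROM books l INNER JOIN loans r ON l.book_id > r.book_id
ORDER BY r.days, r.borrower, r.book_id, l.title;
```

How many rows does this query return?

27

INNER JOIN keeps only pairs where the ON condition holds.
Matching on l.book_id > r.book_id. A NULL in a compared column never satisfies the condition.
- book_id=6: 6 matching r row(s), so 6 row(s) emitted.
- book_id=1: no matching r row, dropped.
- book_id=4: 5 matching r row(s), so 5 row(s) emitted.
- book_id=4: 5 matching r row(s), so 5 row(s) emitted.
- book_id=NULL: no matching r row, dropped.
- book_id=5: 5 matching r row(s), so 5 row(s) emitted.
- book_id=6: 6 matching r row(s), so 6 row(s) emitted.
Total: 27 rows.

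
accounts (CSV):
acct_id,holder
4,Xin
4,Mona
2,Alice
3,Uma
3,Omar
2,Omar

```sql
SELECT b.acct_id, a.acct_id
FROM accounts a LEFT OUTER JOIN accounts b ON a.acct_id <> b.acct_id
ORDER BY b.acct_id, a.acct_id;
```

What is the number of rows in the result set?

24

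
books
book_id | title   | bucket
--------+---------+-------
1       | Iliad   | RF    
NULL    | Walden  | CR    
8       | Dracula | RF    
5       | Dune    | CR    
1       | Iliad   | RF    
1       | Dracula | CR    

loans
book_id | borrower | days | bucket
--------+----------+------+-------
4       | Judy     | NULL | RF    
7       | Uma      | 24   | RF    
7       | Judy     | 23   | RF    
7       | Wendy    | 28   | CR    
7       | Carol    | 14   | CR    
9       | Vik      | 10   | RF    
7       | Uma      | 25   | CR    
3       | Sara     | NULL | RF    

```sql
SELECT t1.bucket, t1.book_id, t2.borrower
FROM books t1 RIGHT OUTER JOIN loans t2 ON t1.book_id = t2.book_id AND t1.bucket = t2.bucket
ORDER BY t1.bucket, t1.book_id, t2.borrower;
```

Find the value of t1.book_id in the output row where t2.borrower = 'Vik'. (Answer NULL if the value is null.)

RIGHT JOIN keeps every row from `loans`; unmatched rows get NULL for `books`'s columns.
Matching on t1.book_id = t2.book_id AND t1.bucket = t2.bucket. A NULL in a compared column never satisfies the condition.
- t1 (book_id=1, bucket=RF) has no partner in t2.
- t1 (book_id=NULL, bucket=CR) has no partner in t2.
- t1 (book_id=8, bucket=RF) has no partner in t2.
- t1 (book_id=5, bucket=CR) has no partner in t2.
- t1 (book_id=1, bucket=RF) has no partner in t2.
- t1 (book_id=1, bucket=CR) has no partner in t2.
- 8 row(s) from t2 found no t1 partner → padded with NULL.

NULL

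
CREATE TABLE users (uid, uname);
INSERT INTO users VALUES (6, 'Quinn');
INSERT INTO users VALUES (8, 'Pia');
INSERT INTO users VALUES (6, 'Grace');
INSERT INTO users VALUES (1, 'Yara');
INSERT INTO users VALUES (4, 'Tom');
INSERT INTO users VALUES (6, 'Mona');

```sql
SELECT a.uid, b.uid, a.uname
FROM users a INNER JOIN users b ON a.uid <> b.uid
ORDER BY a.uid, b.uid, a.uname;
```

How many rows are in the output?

24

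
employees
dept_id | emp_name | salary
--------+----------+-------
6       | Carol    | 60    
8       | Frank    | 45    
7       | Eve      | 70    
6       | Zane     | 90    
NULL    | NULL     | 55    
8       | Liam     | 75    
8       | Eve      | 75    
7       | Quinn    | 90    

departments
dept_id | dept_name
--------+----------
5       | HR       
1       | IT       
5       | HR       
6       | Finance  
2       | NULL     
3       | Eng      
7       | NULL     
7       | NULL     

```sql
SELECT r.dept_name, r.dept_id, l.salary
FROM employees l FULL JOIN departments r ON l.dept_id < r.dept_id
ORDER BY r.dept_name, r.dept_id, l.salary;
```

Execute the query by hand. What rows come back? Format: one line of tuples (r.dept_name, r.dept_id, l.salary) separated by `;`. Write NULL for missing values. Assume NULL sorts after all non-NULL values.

(Eng, 3, NULL); (Finance, 6, NULL); (HR, 5, NULL); (HR, 5, NULL); (IT, 1, NULL); (NULL, 2, NULL); (NULL, 7, 60); (NULL, 7, 60); (NULL, 7, 90); (NULL, 7, 90); (NULL, NULL, 45); (NULL, NULL, 55); (NULL, NULL, 70); (NULL, NULL, 75); (NULL, NULL, 75); (NULL, NULL, 90)

FULL OUTER JOIN keeps every row from both sides; unmatched rows get NULL for the other side's columns.
Matching on l.dept_id < r.dept_id. A NULL in a compared column never satisfies the condition.
Matched pairs: 4; unmatched l rows kept: 6; unmatched r rows kept: 6.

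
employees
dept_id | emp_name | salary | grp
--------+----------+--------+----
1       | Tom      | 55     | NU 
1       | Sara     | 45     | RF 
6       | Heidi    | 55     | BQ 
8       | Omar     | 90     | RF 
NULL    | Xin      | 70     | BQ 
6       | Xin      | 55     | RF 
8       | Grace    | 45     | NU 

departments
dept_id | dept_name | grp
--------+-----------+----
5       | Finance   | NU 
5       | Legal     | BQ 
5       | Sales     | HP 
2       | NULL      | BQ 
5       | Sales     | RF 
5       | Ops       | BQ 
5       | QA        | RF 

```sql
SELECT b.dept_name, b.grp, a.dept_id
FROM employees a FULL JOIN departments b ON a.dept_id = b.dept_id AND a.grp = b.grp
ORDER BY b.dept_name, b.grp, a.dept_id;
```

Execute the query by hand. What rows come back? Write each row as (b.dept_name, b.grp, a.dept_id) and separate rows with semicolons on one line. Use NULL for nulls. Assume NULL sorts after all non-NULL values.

(Finance, NU, NULL); (Legal, BQ, NULL); (Ops, BQ, NULL); (QA, RF, NULL); (Sales, HP, NULL); (Sales, RF, NULL); (NULL, BQ, NULL); (NULL, NULL, 1); (NULL, NULL, 1); (NULL, NULL, 6); (NULL, NULL, 6); (NULL, NULL, 8); (NULL, NULL, 8); (NULL, NULL, NULL)

FULL OUTER JOIN keeps every row from both sides; unmatched rows get NULL for the other side's columns.
Matching on a.dept_id = b.dept_id AND a.grp = b.grp. A NULL in a compared column never satisfies the condition.
- dept_id=1, grp=NU: no b row matches, row kept with b columns NULL.
- dept_id=1, grp=RF: no b row matches, row kept with b columns NULL.
- dept_id=6, grp=BQ: no b row matches, row kept with b columns NULL.
- dept_id=8, grp=RF: no b row matches, row kept with b columns NULL.
- dept_id=NULL, grp=BQ: no b row matches, row kept with b columns NULL.
- dept_id=6, grp=RF: no b row matches, row kept with b columns NULL.
- dept_id=8, grp=NU: no b row matches, row kept with b columns NULL.
- 7 b row(s) had no a match → kept, a columns NULL.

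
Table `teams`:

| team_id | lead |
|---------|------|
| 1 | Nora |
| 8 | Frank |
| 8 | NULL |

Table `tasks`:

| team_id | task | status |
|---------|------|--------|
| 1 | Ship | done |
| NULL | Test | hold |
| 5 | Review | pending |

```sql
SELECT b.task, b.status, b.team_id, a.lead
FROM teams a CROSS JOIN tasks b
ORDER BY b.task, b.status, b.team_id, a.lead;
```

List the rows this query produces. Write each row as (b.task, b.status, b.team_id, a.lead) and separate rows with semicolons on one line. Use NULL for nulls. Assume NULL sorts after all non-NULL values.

(Review, pending, 5, Frank); (Review, pending, 5, Nora); (Review, pending, 5, NULL); (Ship, done, 1, Frank); (Ship, done, 1, Nora); (Ship, done, 1, NULL); (Test, hold, NULL, Frank); (Test, hold, NULL, Nora); (Test, hold, NULL, NULL)

CROSS JOIN pairs every row of `teams` with every row of `tasks`: 3 × 3 = 9 rows.
After projecting and ordering:
b.task | b.status | b.team_id | a.lead
Review | pending | 5 | Frank
Review | pending | 5 | Nora
Review | pending | 5 | NULL
Ship | done | 1 | Frank
Ship | done | 1 | Nora
Ship | done | 1 | NULL
Test | hold | NULL | Frank
Test | hold | NULL | Nora
Test | hold | NULL | NULL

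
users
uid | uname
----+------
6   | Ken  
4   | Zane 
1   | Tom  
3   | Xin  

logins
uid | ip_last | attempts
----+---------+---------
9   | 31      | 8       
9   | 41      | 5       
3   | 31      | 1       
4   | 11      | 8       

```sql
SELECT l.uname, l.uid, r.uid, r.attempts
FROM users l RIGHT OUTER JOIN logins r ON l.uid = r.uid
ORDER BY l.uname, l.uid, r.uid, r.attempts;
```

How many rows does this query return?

4

RIGHT JOIN keeps every row from `logins`; unmatched rows get NULL for `users`'s columns.
Matching on l.uid = r.uid.
- l[0] uid=6 → no match.
- l[1] uid=4 → 1 match(es) in r → 1 row(s).
- l[2] uid=1 → no match.
- l[3] uid=3 → 1 match(es) in r → 1 row(s).
- 2 row(s) from r found no l partner → padded with NULL.
Total: 2 matched + 2 padded = 4 rows.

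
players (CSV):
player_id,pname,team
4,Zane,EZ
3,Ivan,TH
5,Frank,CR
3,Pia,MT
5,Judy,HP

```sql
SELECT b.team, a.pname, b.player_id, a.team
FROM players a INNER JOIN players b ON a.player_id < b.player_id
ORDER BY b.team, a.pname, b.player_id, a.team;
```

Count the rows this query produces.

8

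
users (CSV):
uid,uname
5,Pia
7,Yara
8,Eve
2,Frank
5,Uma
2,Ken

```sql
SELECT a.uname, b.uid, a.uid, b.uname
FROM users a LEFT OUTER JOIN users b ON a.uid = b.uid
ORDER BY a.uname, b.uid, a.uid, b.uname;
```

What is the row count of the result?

10

LEFT JOIN keeps every row from `users a`; unmatched rows get NULL for `users b`'s columns.
Matching on a.uid = b.uid.
- a row (uid=5): matches 2 b row(s) → 2 output row(s).
- a row (uid=7): matches 1 b row(s) → 1 output row(s).
- a row (uid=8): matches 1 b row(s) → 1 output row(s).
- a row (uid=2): matches 2 b row(s) → 2 output row(s).
- a row (uid=5): matches 2 b row(s) → 2 output row(s).
- a row (uid=2): matches 2 b row(s) → 2 output row(s).
Total: 10 rows.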